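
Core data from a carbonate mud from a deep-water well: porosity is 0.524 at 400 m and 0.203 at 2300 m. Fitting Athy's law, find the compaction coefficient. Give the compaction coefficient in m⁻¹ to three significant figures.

Working in km (1 km = 1000 m; k in km⁻¹ = k in m⁻¹ × 1000):
Athy: φ(Z) = φ₀ e^(−kZ) ⇒ φ₁/φ₂ = e^{k(Z₂−Z₁)} ⇒ k = ln(φ₁/φ₂)/(Z₂−Z₁)
k = ln(0.524/0.203) / (2.3 − 0.4) = ln(2.581) / 1.9 = 0.9483 / 1.9 = 0.4991 km⁻¹

0.000499 m⁻¹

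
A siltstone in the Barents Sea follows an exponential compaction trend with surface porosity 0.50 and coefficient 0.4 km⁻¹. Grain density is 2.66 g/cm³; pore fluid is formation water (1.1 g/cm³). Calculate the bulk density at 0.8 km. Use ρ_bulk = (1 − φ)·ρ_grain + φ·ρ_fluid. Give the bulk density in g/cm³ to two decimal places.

2.09 g/cm³

Porosity at depth: n = 0.5·exp(−0.4×0.8) = 0.5×0.7261 = 0.3631
Bulk density: ρ_b = (1−n)ρ_g + n·ρ_f = 0.6369×2.66 + 0.3631×1.1
       = 1.694 + 0.399 = 2.094 g/cm³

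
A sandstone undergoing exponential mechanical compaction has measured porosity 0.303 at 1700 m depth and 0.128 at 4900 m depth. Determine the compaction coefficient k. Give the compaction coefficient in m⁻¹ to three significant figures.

0.000269 m⁻¹

Working in km (1 km = 1000 m; k in km⁻¹ = k in m⁻¹ × 1000):
Athy: φ(d) = φ₀ e^(−kd) ⇒ φ₁/φ₂ = e^{k(d₂−d₁)} ⇒ k = ln(φ₁/φ₂)/(d₂−d₁)
k = ln(0.303/0.128) / (4.9 − 1.7) = ln(2.367) / 3.2 = 0.8617 / 3.2 = 0.2693 km⁻¹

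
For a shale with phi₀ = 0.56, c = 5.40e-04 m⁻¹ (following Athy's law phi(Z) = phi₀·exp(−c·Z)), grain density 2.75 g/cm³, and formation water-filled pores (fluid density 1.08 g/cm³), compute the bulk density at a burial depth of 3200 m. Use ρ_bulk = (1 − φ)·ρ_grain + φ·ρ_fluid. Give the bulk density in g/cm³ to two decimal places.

Working in km (1 km = 1000 m; c in km⁻¹ = c in m⁻¹ × 1000):
Porosity at depth: phi = 0.56·exp(−0.54×3.2) = 0.56×0.1776 = 0.0995
Bulk density: ρ_b = (1−phi)ρ_g + phi·ρ_f = 0.9005×2.75 + 0.0995×1.08
       = 2.476 + 0.107 = 2.584 g/cm³

2.58 g/cm³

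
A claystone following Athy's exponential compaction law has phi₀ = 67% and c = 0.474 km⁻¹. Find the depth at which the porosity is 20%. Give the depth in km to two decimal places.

Invert Athy's law: d = ln(phi₀/phi) / c
d = ln(0.67/0.2) / 0.474 = ln(3.35) / 0.474 = 1.2090 / 0.474 = 2.551 km

2.55 km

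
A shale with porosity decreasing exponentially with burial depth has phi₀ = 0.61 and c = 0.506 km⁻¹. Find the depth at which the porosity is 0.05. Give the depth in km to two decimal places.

Invert Athy's law: z = ln(phi₀/phi) / c
z = ln(0.61/0.05) / 0.506 = ln(12.2) / 0.506 = 2.5014 / 0.506 = 4.944 km

4.94 km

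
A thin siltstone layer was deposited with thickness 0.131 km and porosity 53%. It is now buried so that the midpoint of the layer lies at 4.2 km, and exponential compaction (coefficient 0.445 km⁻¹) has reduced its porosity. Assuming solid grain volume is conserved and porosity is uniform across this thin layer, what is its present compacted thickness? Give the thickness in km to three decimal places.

0.067 km

Porosity at 4.2 km: n = 0.53·exp(−0.445×4.2) = 0.0818
Solid-volume conservation: h(1−n) = h₀(1−n₀) ⇒ h = h₀·(1−n₀)/(1−n)
h = 0.131 × (1 − 0.53)/(1 − 0.0818) = 0.131 × 0.5119 = 0.0671 km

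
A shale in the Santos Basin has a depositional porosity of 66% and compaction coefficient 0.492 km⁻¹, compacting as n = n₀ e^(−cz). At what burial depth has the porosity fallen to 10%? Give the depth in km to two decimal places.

3.84 km

Invert Athy's law: z = ln(n₀/n) / c
z = ln(0.66/0.1) / 0.492 = ln(6.6) / 0.492 = 1.8871 / 0.492 = 3.836 km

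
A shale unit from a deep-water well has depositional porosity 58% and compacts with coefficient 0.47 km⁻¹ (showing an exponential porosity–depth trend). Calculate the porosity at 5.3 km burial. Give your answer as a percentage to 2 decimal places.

n = n₀·exp(−c·z) = 0.58 × exp(−0.47 × 5.3) = 0.58 × exp(−2.491)
  = 0.58 × 0.0828 = 0.0480

4.80%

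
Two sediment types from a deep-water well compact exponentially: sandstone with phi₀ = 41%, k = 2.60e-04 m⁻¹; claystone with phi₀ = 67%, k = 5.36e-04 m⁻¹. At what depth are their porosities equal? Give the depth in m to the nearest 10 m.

1780 m

Working in km (1 km = 1000 m; k in km⁻¹ = k in m⁻¹ × 1000):
Set phi₀ₐ e^(−kₐd) = phi₀ᵦ e^(−kᵦd) ⇒ ln(phi₀ₐ/phi₀ᵦ) = (kₐ − kᵦ)·d
d = ln(0.41/0.67) / (0.26 − 0.536) = -0.4911 / -0.276 = 1.779 km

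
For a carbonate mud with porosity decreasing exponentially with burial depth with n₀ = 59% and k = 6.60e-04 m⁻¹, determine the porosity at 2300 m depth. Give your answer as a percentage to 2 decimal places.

12.93%

Working in km (1 km = 1000 m; k in km⁻¹ = k in m⁻¹ × 1000):
n = n₀·exp(−k·z) = 0.59 × exp(−0.66 × 2.3) = 0.59 × exp(−1.518)
  = 0.59 × 0.2191 = 0.1293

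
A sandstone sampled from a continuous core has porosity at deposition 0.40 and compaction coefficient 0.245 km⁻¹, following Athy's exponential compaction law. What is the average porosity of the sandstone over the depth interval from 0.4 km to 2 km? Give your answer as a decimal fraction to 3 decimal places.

0.300

⟨φ⟩ = (1/(z₂−z₁)) ∫ φ₀ e^(−kz) dz = φ₀·(e^(−k·z₁) − e^(−k·z₂)) / (k·(z₂−z₁))
e^(−0.245×0.4) = 0.9066; e^(−0.245×2) = 0.6126
⟨φ⟩ = 0.4 × (0.9066 − 0.6126) / (0.245 × 1.6) = 0.4 × 0.7501 = 0.3000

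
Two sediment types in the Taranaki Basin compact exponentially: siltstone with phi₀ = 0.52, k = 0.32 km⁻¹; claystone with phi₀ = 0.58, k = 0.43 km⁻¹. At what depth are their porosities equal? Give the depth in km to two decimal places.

0.99 km

Set phi₀ₐ e^(−kₐd) = phi₀ᵦ e^(−kᵦd) ⇒ ln(phi₀ₐ/phi₀ᵦ) = (kₐ − kᵦ)·d
d = ln(0.52/0.58) / (0.32 − 0.43) = -0.1092 / -0.11 = 0.993 km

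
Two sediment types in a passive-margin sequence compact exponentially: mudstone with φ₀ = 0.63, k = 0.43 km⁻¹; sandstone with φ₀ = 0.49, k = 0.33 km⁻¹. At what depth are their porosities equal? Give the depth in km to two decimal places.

2.51 km

Set φ₀ₐ e^(−kₐZ) = φ₀ᵦ e^(−kᵦZ) ⇒ ln(φ₀ₐ/φ₀ᵦ) = (kₐ − kᵦ)·Z
Z = ln(0.63/0.49) / (0.43 − 0.33) = 0.2513 / 0.1 = 2.513 km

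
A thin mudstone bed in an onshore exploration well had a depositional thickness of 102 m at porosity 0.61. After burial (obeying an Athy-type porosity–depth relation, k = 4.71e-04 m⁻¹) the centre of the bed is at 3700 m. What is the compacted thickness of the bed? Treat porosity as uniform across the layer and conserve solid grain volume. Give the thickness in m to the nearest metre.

45 m

Working in km (1 km = 1000 m; k in km⁻¹ = k in m⁻¹ × 1000):
Porosity at 3.7 km: phi = 0.61·exp(−0.471×3.7) = 0.1068
Solid-volume conservation: h(1−phi) = h₀(1−phi₀) ⇒ h = h₀·(1−phi₀)/(1−phi)
h = 0.102 × (1 − 0.61)/(1 − 0.1068) = 0.102 × 0.4366 = 0.0445 km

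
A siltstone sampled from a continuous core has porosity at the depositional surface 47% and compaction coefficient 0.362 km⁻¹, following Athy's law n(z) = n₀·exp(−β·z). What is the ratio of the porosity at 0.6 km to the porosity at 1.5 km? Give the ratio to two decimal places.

1.39

n(z₁)/n(z₂) = e^(−β·z₁)/e^(−β·z₂) = e^{β(z₂−z₁)}
= exp(0.362 × 0.9) = exp(0.3258) = 1.3851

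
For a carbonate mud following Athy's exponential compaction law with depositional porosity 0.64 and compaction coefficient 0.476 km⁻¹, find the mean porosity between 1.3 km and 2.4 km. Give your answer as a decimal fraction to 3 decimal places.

⟨n⟩ = (1/(Z₂−Z₁)) ∫ n₀ e^(−βZ) dZ = n₀·(e^(−β·Z₁) − e^(−β·Z₂)) / (β·(Z₂−Z₁))
e^(−0.476×1.3) = 0.5386; e^(−0.476×2.4) = 0.3191
⟨n⟩ = 0.64 × (0.5386 − 0.3191) / (0.476 × 1.1) = 0.64 × 0.4193 = 0.2683

0.268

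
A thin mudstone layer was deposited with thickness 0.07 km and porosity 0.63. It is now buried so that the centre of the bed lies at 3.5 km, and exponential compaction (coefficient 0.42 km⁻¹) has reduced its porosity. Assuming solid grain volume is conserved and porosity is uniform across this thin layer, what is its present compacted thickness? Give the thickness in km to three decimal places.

0.030 km

Porosity at 3.5 km: n = 0.63·exp(−0.42×3.5) = 0.1449
Solid-volume conservation: h(1−n) = h₀(1−n₀) ⇒ h = h₀·(1−n₀)/(1−n)
h = 0.07 × (1 − 0.63)/(1 − 0.1449) = 0.07 × 0.4327 = 0.0303 km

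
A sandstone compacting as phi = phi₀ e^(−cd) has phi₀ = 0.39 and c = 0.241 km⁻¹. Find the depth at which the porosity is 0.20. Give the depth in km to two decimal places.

2.77 km

Invert Athy's law: d = ln(phi₀/phi) / c
d = ln(0.39/0.2) / 0.241 = ln(1.95) / 0.241 = 0.6678 / 0.241 = 2.771 km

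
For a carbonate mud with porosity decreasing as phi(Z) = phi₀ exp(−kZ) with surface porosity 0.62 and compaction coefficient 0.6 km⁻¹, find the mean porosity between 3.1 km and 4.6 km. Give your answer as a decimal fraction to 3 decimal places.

0.064

⟨phi⟩ = (1/(Z₂−Z₁)) ∫ phi₀ e^(−kZ) dZ = phi₀·(e^(−k·Z₁) − e^(−k·Z₂)) / (k·(Z₂−Z₁))
e^(−0.6×3.1) = 0.1557; e^(−0.6×4.6) = 0.0633
⟨phi⟩ = 0.62 × (0.1557 − 0.0633) / (0.6 × 1.5) = 0.62 × 0.1026 = 0.0636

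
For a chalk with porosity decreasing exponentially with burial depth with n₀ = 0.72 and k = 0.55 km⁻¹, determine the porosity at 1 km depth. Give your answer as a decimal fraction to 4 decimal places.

n = n₀·exp(−k·d) = 0.72 × exp(−0.55 × 1) = 0.72 × exp(−0.55)
  = 0.72 × 0.5769 = 0.4154

0.4154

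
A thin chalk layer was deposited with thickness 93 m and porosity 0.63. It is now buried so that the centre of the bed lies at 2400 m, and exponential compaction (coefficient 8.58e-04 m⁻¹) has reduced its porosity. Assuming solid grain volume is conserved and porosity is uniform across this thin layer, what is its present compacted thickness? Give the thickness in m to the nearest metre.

37 m

Working in km (1 km = 1000 m; c in km⁻¹ = c in m⁻¹ × 1000):
Porosity at 2.4 km: φ = 0.63·exp(−0.858×2.4) = 0.0804
Solid-volume conservation: h(1−φ) = h₀(1−φ₀) ⇒ h = h₀·(1−φ₀)/(1−φ)
h = 0.093 × (1 − 0.63)/(1 − 0.0804) = 0.093 × 0.4023 = 0.0374 km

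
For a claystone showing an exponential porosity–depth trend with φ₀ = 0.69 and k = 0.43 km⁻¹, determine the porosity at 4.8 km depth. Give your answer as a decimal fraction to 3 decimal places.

φ = φ₀·exp(−k·d) = 0.69 × exp(−0.43 × 4.8) = 0.69 × exp(−2.064)
  = 0.69 × 0.1269 = 0.0876

0.088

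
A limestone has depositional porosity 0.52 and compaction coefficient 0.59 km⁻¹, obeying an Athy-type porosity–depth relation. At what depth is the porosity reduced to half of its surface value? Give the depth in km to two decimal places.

φ/φ₀ = 1/2 ⇒ exp(−c·Z) = 1/2 ⇒ Z = ln(2) / c
Z = 0.6931 / 0.59 = 1.175 km

1.17 km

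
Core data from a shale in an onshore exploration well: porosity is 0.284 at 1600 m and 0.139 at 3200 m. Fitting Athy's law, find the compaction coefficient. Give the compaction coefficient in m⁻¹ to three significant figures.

Working in km (1 km = 1000 m; c in km⁻¹ = c in m⁻¹ × 1000):
Athy: phi(z) = phi₀ e^(−cz) ⇒ phi₁/phi₂ = e^{c(z₂−z₁)} ⇒ c = ln(phi₁/phi₂)/(z₂−z₁)
c = ln(0.284/0.139) / (3.2 − 1.6) = ln(2.043) / 1.6 = 0.7145 / 1.6 = 0.4466 km⁻¹

0.000447 m⁻¹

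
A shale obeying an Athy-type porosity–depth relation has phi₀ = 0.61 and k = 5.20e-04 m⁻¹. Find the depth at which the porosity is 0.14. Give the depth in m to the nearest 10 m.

Working in km (1 km = 1000 m; k in km⁻¹ = k in m⁻¹ × 1000):
Invert Athy's law: d = ln(phi₀/phi) / k
d = ln(0.61/0.14) / 0.52 = ln(4.357) / 0.52 = 1.4718 / 0.52 = 2.830 km

2830 m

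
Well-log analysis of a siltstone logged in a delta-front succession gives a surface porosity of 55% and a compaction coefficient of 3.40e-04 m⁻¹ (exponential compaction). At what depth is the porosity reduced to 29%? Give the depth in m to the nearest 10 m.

1880 m

Working in km (1 km = 1000 m; k in km⁻¹ = k in m⁻¹ × 1000):
Invert Athy's law: Z = ln(phi₀/phi) / k
Z = ln(0.55/0.29) / 0.34 = ln(1.897) / 0.34 = 0.6400 / 0.34 = 1.882 km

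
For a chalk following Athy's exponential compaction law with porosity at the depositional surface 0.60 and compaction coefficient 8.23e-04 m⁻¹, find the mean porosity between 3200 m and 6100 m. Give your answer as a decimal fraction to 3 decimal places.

0.016

Working in km (1 km = 1000 m; k in km⁻¹ = k in m⁻¹ × 1000):
⟨φ⟩ = (1/(Z₂−Z₁)) ∫ φ₀ e^(−kZ) dZ = φ₀·(e^(−k·Z₁) − e^(−k·Z₂)) / (k·(Z₂−Z₁))
e^(−0.823×3.2) = 0.0718; e^(−0.823×6.1) = 0.0066
⟨φ⟩ = 0.6 × (0.0718 − 0.0066) / (0.823 × 2.9) = 0.6 × 0.0273 = 0.0164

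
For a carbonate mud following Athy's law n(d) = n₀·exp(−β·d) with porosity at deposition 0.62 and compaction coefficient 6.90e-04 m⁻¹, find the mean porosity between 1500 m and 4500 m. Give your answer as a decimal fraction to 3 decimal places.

0.093

Working in km (1 km = 1000 m; β in km⁻¹ = β in m⁻¹ × 1000):
⟨n⟩ = (1/(d₂−d₁)) ∫ n₀ e^(−βd) dd = n₀·(e^(−β·d₁) − e^(−β·d₂)) / (β·(d₂−d₁))
e^(−0.69×1.5) = 0.3552; e^(−0.69×4.5) = 0.0448
⟨n⟩ = 0.62 × (0.3552 − 0.0448) / (0.69 × 3) = 0.62 × 0.1500 = 0.0930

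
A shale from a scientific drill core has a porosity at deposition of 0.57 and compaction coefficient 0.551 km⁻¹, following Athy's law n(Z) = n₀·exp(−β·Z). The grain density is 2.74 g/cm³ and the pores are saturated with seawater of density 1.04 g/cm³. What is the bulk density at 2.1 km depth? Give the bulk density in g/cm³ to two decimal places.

2.44 g/cm³

Porosity at depth: n = 0.57·exp(−0.551×2.1) = 0.57×0.3144 = 0.1792
Bulk density: ρ_b = (1−n)ρ_g + n·ρ_f = 0.8208×2.74 + 0.1792×1.04
       = 2.249 + 0.186 = 2.435 g/cm³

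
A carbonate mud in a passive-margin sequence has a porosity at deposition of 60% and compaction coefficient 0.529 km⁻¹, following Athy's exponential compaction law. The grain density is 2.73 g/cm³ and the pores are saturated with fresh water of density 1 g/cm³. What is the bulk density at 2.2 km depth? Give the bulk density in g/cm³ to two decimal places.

2.41 g/cm³

Porosity at depth: n = 0.6·exp(−0.529×2.2) = 0.6×0.3123 = 0.1874
Bulk density: ρ_b = (1−n)ρ_g + n·ρ_f = 0.8126×2.73 + 0.1874×1
       = 2.218 + 0.187 = 2.406 g/cm³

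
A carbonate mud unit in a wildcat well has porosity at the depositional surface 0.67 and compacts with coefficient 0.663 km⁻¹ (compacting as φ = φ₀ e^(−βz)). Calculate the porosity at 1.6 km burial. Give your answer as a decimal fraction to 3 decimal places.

0.232

φ = φ₀·exp(−β·z) = 0.67 × exp(−0.663 × 1.6) = 0.67 × exp(−1.061)
  = 0.67 × 0.3462 = 0.2319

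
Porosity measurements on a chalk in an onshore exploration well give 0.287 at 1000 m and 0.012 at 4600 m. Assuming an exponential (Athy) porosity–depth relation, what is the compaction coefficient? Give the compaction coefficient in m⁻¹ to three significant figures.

0.000882 m⁻¹

Working in km (1 km = 1000 m; c in km⁻¹ = c in m⁻¹ × 1000):
Athy: n(d) = n₀ e^(−cd) ⇒ n₁/n₂ = e^{c(d₂−d₁)} ⇒ c = ln(n₁/n₂)/(d₂−d₁)
c = ln(0.287/0.012) / (4.6 − 1) = ln(23.92) / 3.6 = 3.1746 / 3.6 = 0.8818 km⁻¹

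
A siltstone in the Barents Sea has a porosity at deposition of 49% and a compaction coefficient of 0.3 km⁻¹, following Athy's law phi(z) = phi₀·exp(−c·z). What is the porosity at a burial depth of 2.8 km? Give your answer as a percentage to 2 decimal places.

21.15%

phi = phi₀·exp(−c·z) = 0.49 × exp(−0.3 × 2.8) = 0.49 × exp(−0.84)
  = 0.49 × 0.4317 = 0.2115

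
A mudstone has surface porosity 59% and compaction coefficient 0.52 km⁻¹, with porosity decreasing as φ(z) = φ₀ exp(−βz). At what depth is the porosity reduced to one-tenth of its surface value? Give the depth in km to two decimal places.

φ/φ₀ = 1/10 ⇒ exp(−β·z) = 1/10 ⇒ z = ln(10) / β
z = 2.3026 / 0.52 = 4.428 km

4.43 km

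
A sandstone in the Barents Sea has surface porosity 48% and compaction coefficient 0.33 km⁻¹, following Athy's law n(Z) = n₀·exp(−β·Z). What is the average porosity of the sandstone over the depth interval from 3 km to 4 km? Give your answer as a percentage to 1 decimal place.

15.2%

⟨n⟩ = (1/(Z₂−Z₁)) ∫ n₀ e^(−βZ) dZ = n₀·(e^(−β·Z₁) − e^(−β·Z₂)) / (β·(Z₂−Z₁))
e^(−0.33×3) = 0.3716; e^(−0.33×4) = 0.2671
⟨n⟩ = 0.48 × (0.3716 − 0.2671) / (0.33 × 1) = 0.48 × 0.3165 = 0.1519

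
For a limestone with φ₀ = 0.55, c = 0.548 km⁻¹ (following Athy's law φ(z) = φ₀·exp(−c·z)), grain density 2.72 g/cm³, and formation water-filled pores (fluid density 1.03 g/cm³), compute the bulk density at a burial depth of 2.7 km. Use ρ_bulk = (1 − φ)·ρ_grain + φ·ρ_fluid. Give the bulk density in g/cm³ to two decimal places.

Porosity at depth: φ = 0.55·exp(−0.548×2.7) = 0.55×0.2277 = 0.1253
Bulk density: ρ_b = (1−φ)ρ_g + φ·ρ_f = 0.8747×2.72 + 0.1253×1.03
       = 2.379 + 0.129 = 2.508 g/cm³

2.51 g/cm³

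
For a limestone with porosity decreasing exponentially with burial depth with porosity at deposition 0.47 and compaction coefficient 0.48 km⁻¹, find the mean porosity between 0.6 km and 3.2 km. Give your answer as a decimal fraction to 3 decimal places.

0.201

⟨n⟩ = (1/(d₂−d₁)) ∫ n₀ e^(−cd) dd = n₀·(e^(−c·d₁) − e^(−c·d₂)) / (c·(d₂−d₁))
e^(−0.48×0.6) = 0.7498; e^(−0.48×3.2) = 0.2152
⟨n⟩ = 0.47 × (0.7498 − 0.2152) / (0.48 × 2.6) = 0.47 × 0.4283 = 0.2013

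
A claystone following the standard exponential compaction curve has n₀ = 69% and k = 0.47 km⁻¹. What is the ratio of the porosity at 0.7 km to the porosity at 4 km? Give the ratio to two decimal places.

n(d₁)/n(d₂) = e^(−k·d₁)/e^(−k·d₂) = e^{k(d₂−d₁)}
= exp(0.47 × 3.3) = exp(1.551) = 4.7162

4.72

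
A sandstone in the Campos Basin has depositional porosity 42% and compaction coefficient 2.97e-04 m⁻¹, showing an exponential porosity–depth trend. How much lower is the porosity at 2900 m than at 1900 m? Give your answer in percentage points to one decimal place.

Working in km (1 km = 1000 m; k in km⁻¹ = k in m⁻¹ × 1000):
phi(1.9) = 0.42·e^(−0.297×1.9) = 0.2389
phi(2.9) = 0.42·e^(−0.297×2.9) = 0.1775
Δphi = 0.2389 − 0.1775 = 0.0614

6.1 percentage points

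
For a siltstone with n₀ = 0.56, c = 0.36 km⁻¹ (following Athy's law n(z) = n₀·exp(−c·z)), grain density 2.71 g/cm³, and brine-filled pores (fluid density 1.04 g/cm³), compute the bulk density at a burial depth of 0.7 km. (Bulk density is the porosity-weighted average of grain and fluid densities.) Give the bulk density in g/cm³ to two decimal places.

1.98 g/cm³

Porosity at depth: n = 0.56·exp(−0.36×0.7) = 0.56×0.7772 = 0.4353
Bulk density: ρ_b = (1−n)ρ_g + n·ρ_f = 0.5647×2.71 + 0.4353×1.04
       = 1.530 + 0.453 = 1.983 g/cm³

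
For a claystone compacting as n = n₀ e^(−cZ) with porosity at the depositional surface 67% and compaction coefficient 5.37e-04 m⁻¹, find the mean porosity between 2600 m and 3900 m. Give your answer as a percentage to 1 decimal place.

Working in km (1 km = 1000 m; c in km⁻¹ = c in m⁻¹ × 1000):
⟨n⟩ = (1/(Z₂−Z₁)) ∫ n₀ e^(−cZ) dZ = n₀·(e^(−c·Z₁) − e^(−c·Z₂)) / (c·(Z₂−Z₁))
e^(−0.537×2.6) = 0.2475; e^(−0.537×3.9) = 0.1232
⟨n⟩ = 0.67 × (0.2475 − 0.1232) / (0.537 × 1.3) = 0.67 × 0.1782 = 0.1194

11.9%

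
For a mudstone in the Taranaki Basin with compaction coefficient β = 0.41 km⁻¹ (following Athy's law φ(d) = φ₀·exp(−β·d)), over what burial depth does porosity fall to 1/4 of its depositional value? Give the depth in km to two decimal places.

3.38 km

φ/φ₀ = 1/4 ⇒ exp(−β·d) = 1/4 ⇒ d = ln(4) / β
d = 1.3863 / 0.41 = 3.381 km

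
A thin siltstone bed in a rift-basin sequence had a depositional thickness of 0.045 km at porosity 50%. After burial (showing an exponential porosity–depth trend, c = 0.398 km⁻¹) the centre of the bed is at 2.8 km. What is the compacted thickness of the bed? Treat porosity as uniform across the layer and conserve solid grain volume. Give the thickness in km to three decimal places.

Porosity at 2.8 km: n = 0.5·exp(−0.398×2.8) = 0.1641
Solid-volume conservation: h(1−n) = h₀(1−n₀) ⇒ h = h₀·(1−n₀)/(1−n)
h = 0.045 × (1 − 0.5)/(1 − 0.1641) = 0.045 × 0.5981 = 0.0269 km

0.027 km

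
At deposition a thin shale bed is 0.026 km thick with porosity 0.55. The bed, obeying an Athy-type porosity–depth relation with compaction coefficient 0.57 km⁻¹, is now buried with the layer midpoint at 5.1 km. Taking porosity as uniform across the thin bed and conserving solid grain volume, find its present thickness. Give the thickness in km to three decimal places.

0.012 km

Porosity at 5.1 km: phi = 0.55·exp(−0.57×5.1) = 0.0301
Solid-volume conservation: h(1−phi) = h₀(1−phi₀) ⇒ h = h₀·(1−phi₀)/(1−phi)
h = 0.026 × (1 − 0.55)/(1 − 0.0301) = 0.026 × 0.4639 = 0.0121 km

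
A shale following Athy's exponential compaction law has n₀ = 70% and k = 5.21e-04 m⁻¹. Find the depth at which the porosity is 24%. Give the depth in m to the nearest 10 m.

Working in km (1 km = 1000 m; k in km⁻¹ = k in m⁻¹ × 1000):
Invert Athy's law: d = ln(n₀/n) / k
d = ln(0.7/0.24) / 0.521 = ln(2.917) / 0.521 = 1.0704 / 0.521 = 2.055 km

2050 m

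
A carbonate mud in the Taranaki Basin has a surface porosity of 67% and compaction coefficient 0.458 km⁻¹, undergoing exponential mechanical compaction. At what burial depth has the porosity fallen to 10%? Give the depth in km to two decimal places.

4.15 km

Invert Athy's law: z = ln(phi₀/phi) / k
z = ln(0.67/0.1) / 0.458 = ln(6.7) / 0.458 = 1.9021 / 0.458 = 4.153 km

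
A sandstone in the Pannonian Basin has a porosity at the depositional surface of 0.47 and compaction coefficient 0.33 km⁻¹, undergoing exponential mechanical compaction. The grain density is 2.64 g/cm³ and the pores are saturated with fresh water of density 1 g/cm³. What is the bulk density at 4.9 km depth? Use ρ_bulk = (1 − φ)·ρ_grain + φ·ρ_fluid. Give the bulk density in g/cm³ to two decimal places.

2.49 g/cm³

Porosity at depth: phi = 0.47·exp(−0.33×4.9) = 0.47×0.1985 = 0.0933
Bulk density: ρ_b = (1−phi)ρ_g + phi·ρ_f = 0.9067×2.64 + 0.0933×1
       = 2.394 + 0.093 = 2.487 g/cm³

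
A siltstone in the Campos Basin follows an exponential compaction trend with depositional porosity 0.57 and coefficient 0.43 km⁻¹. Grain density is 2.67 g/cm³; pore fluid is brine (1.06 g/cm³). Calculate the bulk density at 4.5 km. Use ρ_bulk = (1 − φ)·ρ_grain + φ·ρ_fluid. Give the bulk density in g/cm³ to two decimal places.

2.54 g/cm³

Porosity at depth: φ = 0.57·exp(−0.43×4.5) = 0.57×0.1444 = 0.0823
Bulk density: ρ_b = (1−φ)ρ_g + φ·ρ_f = 0.9177×2.67 + 0.0823×1.06
       = 2.450 + 0.087 = 2.537 g/cm³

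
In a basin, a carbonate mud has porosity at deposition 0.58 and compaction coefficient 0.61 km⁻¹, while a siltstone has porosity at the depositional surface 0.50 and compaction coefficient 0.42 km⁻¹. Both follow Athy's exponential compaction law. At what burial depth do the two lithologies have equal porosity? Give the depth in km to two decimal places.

Set phi₀ₐ e^(−kₐz) = phi₀ᵦ e^(−kᵦz) ⇒ ln(phi₀ₐ/phi₀ᵦ) = (kₐ − kᵦ)·z
z = ln(0.58/0.5) / (0.61 − 0.42) = 0.1484 / 0.19 = 0.781 km

0.78 km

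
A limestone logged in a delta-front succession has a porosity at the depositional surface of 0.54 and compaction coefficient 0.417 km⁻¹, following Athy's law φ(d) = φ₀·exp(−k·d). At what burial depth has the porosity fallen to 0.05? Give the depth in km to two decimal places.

5.71 km

Invert Athy's law: d = ln(φ₀/φ) / k
d = ln(0.54/0.05) / 0.417 = ln(10.8) / 0.417 = 2.3795 / 0.417 = 5.706 km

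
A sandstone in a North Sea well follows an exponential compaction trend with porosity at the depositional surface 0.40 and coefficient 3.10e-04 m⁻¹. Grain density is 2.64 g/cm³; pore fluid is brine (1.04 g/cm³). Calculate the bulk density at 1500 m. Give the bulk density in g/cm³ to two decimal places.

Working in km (1 km = 1000 m; β in km⁻¹ = β in m⁻¹ × 1000):
Porosity at depth: φ = 0.4·exp(−0.31×1.5) = 0.4×0.6281 = 0.2513
Bulk density: ρ_b = (1−φ)ρ_g + φ·ρ_f = 0.7487×2.64 + 0.2513×1.04
       = 1.977 + 0.261 = 2.238 g/cm³

2.24 g/cm³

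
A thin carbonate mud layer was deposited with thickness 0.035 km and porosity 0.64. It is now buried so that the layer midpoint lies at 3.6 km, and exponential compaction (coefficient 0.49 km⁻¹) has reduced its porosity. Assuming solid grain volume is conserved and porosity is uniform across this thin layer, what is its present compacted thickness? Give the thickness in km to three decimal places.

Porosity at 3.6 km: n = 0.64·exp(−0.49×3.6) = 0.1097
Solid-volume conservation: h(1−n) = h₀(1−n₀) ⇒ h = h₀·(1−n₀)/(1−n)
h = 0.035 × (1 − 0.64)/(1 − 0.1097) = 0.035 × 0.4043 = 0.0142 km

0.014 km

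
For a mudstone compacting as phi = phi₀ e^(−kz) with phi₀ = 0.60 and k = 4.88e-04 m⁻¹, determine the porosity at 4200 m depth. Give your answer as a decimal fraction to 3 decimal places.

0.077

Working in km (1 km = 1000 m; k in km⁻¹ = k in m⁻¹ × 1000):
phi = phi₀·exp(−k·z) = 0.6 × exp(−0.488 × 4.2) = 0.6 × exp(−2.05)
  = 0.6 × 0.1288 = 0.0773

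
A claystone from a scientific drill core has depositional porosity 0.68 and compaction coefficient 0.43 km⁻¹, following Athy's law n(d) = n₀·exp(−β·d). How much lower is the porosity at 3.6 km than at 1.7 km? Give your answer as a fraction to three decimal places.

0.183

n(1.7) = 0.68·e^(−0.43×1.7) = 0.3274
n(3.6) = 0.68·e^(−0.43×3.6) = 0.1446
Δn = 0.3274 − 0.1446 = 0.1828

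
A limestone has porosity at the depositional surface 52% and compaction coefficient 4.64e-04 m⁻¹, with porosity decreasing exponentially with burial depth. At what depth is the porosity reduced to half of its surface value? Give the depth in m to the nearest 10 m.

1490 m

Working in km (1 km = 1000 m; c in km⁻¹ = c in m⁻¹ × 1000):
n/n₀ = 1/2 ⇒ exp(−c·d) = 1/2 ⇒ d = ln(2) / c
d = 0.6931 / 0.464 = 1.494 km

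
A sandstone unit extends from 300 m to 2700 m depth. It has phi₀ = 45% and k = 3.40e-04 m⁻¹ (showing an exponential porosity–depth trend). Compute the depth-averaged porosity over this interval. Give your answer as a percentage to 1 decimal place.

Working in km (1 km = 1000 m; k in km⁻¹ = k in m⁻¹ × 1000):
⟨phi⟩ = (1/(d₂−d₁)) ∫ phi₀ e^(−kd) dd = phi₀·(e^(−k·d₁) − e^(−k·d₂)) / (k·(d₂−d₁))
e^(−0.34×0.3) = 0.9030; e^(−0.34×2.7) = 0.3993
⟨phi⟩ = 0.45 × (0.9030 − 0.3993) / (0.34 × 2.4) = 0.45 × 0.6173 = 0.2778

27.8%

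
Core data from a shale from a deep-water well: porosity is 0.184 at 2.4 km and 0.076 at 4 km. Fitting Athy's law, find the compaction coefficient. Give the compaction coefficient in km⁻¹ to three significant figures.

0.553 km⁻¹

Athy: φ(d) = φ₀ e^(−kd) ⇒ φ₁/φ₂ = e^{k(d₂−d₁)} ⇒ k = ln(φ₁/φ₂)/(d₂−d₁)
k = ln(0.184/0.076) / (4 − 2.4) = ln(2.421) / 1.6 = 0.8842 / 1.6 = 0.5526 km⁻¹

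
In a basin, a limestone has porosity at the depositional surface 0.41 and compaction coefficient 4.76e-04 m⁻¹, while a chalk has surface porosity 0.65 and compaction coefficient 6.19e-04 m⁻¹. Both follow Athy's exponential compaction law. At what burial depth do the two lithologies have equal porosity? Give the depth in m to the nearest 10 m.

Working in km (1 km = 1000 m; k in km⁻¹ = k in m⁻¹ × 1000):
Set n₀ₐ e^(−kₐZ) = n₀ᵦ e^(−kᵦZ) ⇒ ln(n₀ₐ/n₀ᵦ) = (kₐ − kᵦ)·Z
Z = ln(0.41/0.65) / (0.476 − 0.619) = -0.4608 / -0.143 = 3.222 km

3220 m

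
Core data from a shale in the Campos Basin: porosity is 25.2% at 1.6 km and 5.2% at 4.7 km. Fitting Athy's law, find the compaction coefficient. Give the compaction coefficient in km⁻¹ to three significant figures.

0.509 km⁻¹

Athy: phi(Z) = phi₀ e^(−βZ) ⇒ phi₁/phi₂ = e^{β(Z₂−Z₁)} ⇒ β = ln(phi₁/phi₂)/(Z₂−Z₁)
β = ln(0.252/0.052) / (4.7 − 1.6) = ln(4.846) / 3.1 = 1.5782 / 3.1 = 0.5091 km⁻¹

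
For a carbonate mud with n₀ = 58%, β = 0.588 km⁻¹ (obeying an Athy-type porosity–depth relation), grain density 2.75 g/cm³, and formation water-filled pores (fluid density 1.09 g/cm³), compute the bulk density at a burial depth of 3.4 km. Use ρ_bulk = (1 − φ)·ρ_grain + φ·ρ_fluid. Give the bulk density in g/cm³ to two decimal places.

Porosity at depth: n = 0.58·exp(−0.588×3.4) = 0.58×0.1354 = 0.0786
Bulk density: ρ_b = (1−n)ρ_g + n·ρ_f = 0.9214×2.75 + 0.0786×1.09
       = 2.534 + 0.086 = 2.620 g/cm³

2.62 g/cm³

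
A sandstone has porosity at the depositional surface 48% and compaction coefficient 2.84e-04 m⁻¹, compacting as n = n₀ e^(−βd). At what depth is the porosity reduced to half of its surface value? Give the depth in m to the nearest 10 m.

2440 m

Working in km (1 km = 1000 m; β in km⁻¹ = β in m⁻¹ × 1000):
n/n₀ = 1/2 ⇒ exp(−β·d) = 1/2 ⇒ d = ln(2) / β
d = 0.6931 / 0.284 = 2.441 km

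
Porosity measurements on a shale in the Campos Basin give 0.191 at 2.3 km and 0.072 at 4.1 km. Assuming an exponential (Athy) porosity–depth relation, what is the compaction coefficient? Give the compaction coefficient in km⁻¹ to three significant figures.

Athy: phi(z) = phi₀ e^(−cz) ⇒ phi₁/phi₂ = e^{c(z₂−z₁)} ⇒ c = ln(phi₁/phi₂)/(z₂−z₁)
c = ln(0.191/0.072) / (4.1 − 2.3) = ln(2.653) / 1.8 = 0.9756 / 1.8 = 0.542 km⁻¹

0.542 km⁻¹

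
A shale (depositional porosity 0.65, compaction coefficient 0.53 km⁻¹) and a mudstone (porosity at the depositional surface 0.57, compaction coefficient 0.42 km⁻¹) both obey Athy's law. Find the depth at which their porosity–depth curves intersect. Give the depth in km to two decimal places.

1.19 km

Set φ₀ₐ e^(−βₐd) = φ₀ᵦ e^(−βᵦd) ⇒ ln(φ₀ₐ/φ₀ᵦ) = (βₐ − βᵦ)·d
d = ln(0.65/0.57) / (0.53 − 0.42) = 0.1313 / 0.11 = 1.194 km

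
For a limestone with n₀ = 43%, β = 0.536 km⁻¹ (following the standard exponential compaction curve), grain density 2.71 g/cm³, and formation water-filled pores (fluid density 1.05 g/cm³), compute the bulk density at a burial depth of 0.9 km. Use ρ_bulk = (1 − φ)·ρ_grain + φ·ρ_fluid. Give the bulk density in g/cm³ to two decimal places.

Porosity at depth: n = 0.43·exp(−0.536×0.9) = 0.43×0.6173 = 0.2654
Bulk density: ρ_b = (1−n)ρ_g + n·ρ_f = 0.7346×2.71 + 0.2654×1.05
       = 1.991 + 0.279 = 2.269 g/cm³

2.27 g/cm³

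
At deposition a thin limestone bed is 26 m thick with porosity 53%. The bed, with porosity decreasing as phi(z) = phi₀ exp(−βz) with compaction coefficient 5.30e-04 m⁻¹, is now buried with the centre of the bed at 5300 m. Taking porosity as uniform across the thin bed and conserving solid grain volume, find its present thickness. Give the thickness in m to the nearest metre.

Working in km (1 km = 1000 m; β in km⁻¹ = β in m⁻¹ × 1000):
Porosity at 5.3 km: phi = 0.53·exp(−0.53×5.3) = 0.0319
Solid-volume conservation: h(1−phi) = h₀(1−phi₀) ⇒ h = h₀·(1−phi₀)/(1−phi)
h = 0.026 × (1 − 0.53)/(1 − 0.0319) = 0.026 × 0.4855 = 0.0126 km

13 m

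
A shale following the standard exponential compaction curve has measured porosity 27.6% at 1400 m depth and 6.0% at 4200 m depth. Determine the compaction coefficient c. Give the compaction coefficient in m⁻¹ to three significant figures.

Working in km (1 km = 1000 m; c in km⁻¹ = c in m⁻¹ × 1000):
Athy: φ(Z) = φ₀ e^(−cZ) ⇒ φ₁/φ₂ = e^{c(Z₂−Z₁)} ⇒ c = ln(φ₁/φ₂)/(Z₂−Z₁)
c = ln(0.276/0.06) / (4.2 − 1.4) = ln(4.6) / 2.8 = 1.5261 / 2.8 = 0.545 km⁻¹

0.000545 m⁻¹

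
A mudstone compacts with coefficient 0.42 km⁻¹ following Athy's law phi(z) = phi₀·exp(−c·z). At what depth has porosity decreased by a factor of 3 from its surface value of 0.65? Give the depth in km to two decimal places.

2.62 km

phi/phi₀ = 1/3 ⇒ exp(−c·z) = 1/3 ⇒ z = ln(3) / c
z = 1.0986 / 0.42 = 2.616 km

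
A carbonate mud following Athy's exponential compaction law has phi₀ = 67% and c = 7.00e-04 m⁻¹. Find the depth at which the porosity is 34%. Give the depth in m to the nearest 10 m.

Working in km (1 km = 1000 m; c in km⁻¹ = c in m⁻¹ × 1000):
Invert Athy's law: z = ln(phi₀/phi) / c
z = ln(0.67/0.34) / 0.7 = ln(1.971) / 0.7 = 0.6783 / 0.7 = 0.969 km

970 m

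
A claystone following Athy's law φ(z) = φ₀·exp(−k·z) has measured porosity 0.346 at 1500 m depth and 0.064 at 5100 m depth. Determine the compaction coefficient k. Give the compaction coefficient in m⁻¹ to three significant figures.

Working in km (1 km = 1000 m; k in km⁻¹ = k in m⁻¹ × 1000):
Athy: φ(z) = φ₀ e^(−kz) ⇒ φ₁/φ₂ = e^{k(z₂−z₁)} ⇒ k = ln(φ₁/φ₂)/(z₂−z₁)
k = ln(0.346/0.064) / (5.1 − 1.5) = ln(5.406) / 3.6 = 1.6876 / 3.6 = 0.4688 km⁻¹

0.000469 m⁻¹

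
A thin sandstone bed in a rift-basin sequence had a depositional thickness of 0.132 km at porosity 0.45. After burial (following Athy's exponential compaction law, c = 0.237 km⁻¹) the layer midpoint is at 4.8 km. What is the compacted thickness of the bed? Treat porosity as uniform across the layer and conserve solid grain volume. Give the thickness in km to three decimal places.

0.085 km

Porosity at 4.8 km: n = 0.45·exp(−0.237×4.8) = 0.1443
Solid-volume conservation: h(1−n) = h₀(1−n₀) ⇒ h = h₀·(1−n₀)/(1−n)
h = 0.132 × (1 − 0.45)/(1 − 0.1443) = 0.132 × 0.6427 = 0.0848 km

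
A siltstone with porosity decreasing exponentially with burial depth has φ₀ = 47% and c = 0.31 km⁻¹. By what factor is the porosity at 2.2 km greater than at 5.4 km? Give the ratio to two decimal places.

φ(z₁)/φ(z₂) = e^(−c·z₁)/e^(−c·z₂) = e^{c(z₂−z₁)}
= exp(0.31 × 3.2) = exp(0.992) = 2.6966

2.70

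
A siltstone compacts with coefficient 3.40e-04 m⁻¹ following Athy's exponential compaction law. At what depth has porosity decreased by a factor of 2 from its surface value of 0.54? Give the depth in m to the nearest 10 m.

Working in km (1 km = 1000 m; k in km⁻¹ = k in m⁻¹ × 1000):
n/n₀ = 1/2 ⇒ exp(−k·Z) = 1/2 ⇒ Z = ln(2) / k
Z = 0.6931 / 0.34 = 2.039 km

2040 m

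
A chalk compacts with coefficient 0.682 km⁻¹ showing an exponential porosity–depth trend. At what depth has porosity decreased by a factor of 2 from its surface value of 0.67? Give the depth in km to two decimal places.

1.02 km

phi/phi₀ = 1/2 ⇒ exp(−β·z) = 1/2 ⇒ z = ln(2) / β
z = 0.6931 / 0.682 = 1.016 km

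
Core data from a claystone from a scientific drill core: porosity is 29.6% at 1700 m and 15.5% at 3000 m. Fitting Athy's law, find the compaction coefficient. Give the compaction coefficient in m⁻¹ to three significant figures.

0.000498 m⁻¹

Working in km (1 km = 1000 m; c in km⁻¹ = c in m⁻¹ × 1000):
Athy: φ(z) = φ₀ e^(−cz) ⇒ φ₁/φ₂ = e^{c(z₂−z₁)} ⇒ c = ln(φ₁/φ₂)/(z₂−z₁)
c = ln(0.296/0.155) / (3 − 1.7) = ln(1.91) / 1.3 = 0.6469 / 1.3 = 0.4976 km⁻¹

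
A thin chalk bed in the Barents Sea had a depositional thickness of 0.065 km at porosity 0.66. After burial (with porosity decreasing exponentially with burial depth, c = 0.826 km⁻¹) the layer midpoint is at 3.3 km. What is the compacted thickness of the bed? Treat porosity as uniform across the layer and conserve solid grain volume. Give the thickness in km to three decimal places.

0.023 km

Porosity at 3.3 km: phi = 0.66·exp(−0.826×3.3) = 0.0432
Solid-volume conservation: h(1−phi) = h₀(1−phi₀) ⇒ h = h₀·(1−phi₀)/(1−phi)
h = 0.065 × (1 − 0.66)/(1 − 0.0432) = 0.065 × 0.3554 = 0.0231 km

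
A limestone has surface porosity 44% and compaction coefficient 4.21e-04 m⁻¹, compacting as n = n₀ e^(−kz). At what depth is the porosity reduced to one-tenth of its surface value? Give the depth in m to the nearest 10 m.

Working in km (1 km = 1000 m; k in km⁻¹ = k in m⁻¹ × 1000):
n/n₀ = 1/10 ⇒ exp(−k·z) = 1/10 ⇒ z = ln(10) / k
z = 2.3026 / 0.421 = 5.469 km

5470 m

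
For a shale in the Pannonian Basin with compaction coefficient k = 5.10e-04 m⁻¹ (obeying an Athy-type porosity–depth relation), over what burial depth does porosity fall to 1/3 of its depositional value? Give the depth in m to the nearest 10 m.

Working in km (1 km = 1000 m; k in km⁻¹ = k in m⁻¹ × 1000):
φ/φ₀ = 1/3 ⇒ exp(−k·z) = 1/3 ⇒ z = ln(3) / k
z = 1.0986 / 0.51 = 2.154 km

2150 m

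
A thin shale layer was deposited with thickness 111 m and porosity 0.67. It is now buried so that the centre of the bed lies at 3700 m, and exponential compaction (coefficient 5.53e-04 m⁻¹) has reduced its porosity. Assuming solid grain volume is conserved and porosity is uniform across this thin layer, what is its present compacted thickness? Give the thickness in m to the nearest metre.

Working in km (1 km = 1000 m; β in km⁻¹ = β in m⁻¹ × 1000):
Porosity at 3.7 km: phi = 0.67·exp(−0.553×3.7) = 0.0866
Solid-volume conservation: h(1−phi) = h₀(1−phi₀) ⇒ h = h₀·(1−phi₀)/(1−phi)
h = 0.111 × (1 − 0.67)/(1 − 0.0866) = 0.111 × 0.3613 = 0.0401 km

40 m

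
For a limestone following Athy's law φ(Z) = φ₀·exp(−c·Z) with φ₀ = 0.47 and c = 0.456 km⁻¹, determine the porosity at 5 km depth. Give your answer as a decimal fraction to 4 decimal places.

0.0481

φ = φ₀·exp(−c·Z) = 0.47 × exp(−0.456 × 5) = 0.47 × exp(−2.28)
  = 0.47 × 0.1023 = 0.0481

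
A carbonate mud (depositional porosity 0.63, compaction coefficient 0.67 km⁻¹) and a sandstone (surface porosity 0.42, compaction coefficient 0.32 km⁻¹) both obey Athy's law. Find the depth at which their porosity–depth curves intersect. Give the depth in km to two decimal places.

Set phi₀ₐ e^(−kₐd) = phi₀ᵦ e^(−kᵦd) ⇒ ln(phi₀ₐ/phi₀ᵦ) = (kₐ − kᵦ)·d
d = ln(0.63/0.42) / (0.67 − 0.32) = 0.4055 / 0.35 = 1.158 km

1.16 km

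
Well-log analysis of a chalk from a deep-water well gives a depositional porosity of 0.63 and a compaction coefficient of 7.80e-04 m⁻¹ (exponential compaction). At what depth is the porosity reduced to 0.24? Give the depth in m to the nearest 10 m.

Working in km (1 km = 1000 m; β in km⁻¹ = β in m⁻¹ × 1000):
Invert Athy's law: d = ln(n₀/n) / β
d = ln(0.63/0.24) / 0.78 = ln(2.625) / 0.78 = 0.9651 / 0.78 = 1.237 km

1240 m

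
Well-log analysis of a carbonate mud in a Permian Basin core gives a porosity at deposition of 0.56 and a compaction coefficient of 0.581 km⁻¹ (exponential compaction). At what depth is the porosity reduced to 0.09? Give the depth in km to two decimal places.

3.15 km

Invert Athy's law: z = ln(φ₀/φ) / k
z = ln(0.56/0.09) / 0.581 = ln(6.222) / 0.581 = 1.8281 / 0.581 = 3.147 km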